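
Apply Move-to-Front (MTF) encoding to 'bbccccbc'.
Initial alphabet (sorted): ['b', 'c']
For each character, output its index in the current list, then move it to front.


MTF encoding:
'b': index 0 in ['b', 'c'] -> ['b', 'c']
'b': index 0 in ['b', 'c'] -> ['b', 'c']
'c': index 1 in ['b', 'c'] -> ['c', 'b']
'c': index 0 in ['c', 'b'] -> ['c', 'b']
'c': index 0 in ['c', 'b'] -> ['c', 'b']
'c': index 0 in ['c', 'b'] -> ['c', 'b']
'b': index 1 in ['c', 'b'] -> ['b', 'c']
'c': index 1 in ['b', 'c'] -> ['c', 'b']


Output: [0, 0, 1, 0, 0, 0, 1, 1]


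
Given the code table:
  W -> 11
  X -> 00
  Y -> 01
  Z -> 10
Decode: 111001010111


Decoding:
11 -> W
10 -> Z
01 -> Y
01 -> Y
01 -> Y
11 -> W


Result: WZYYYW


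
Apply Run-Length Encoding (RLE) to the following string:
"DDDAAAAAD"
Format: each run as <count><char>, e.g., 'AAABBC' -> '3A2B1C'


Scanning runs left to right:
  i=0: run of 'D' x 3 -> '3D'
  i=3: run of 'A' x 5 -> '5A'
  i=8: run of 'D' x 1 -> '1D'

RLE = 3D5A1D


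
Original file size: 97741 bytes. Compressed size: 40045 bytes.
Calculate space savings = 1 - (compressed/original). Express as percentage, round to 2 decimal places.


ratio = compressed/original = 40045/97741 = 0.409705
savings = 1 - ratio = 1 - 0.409705 = 0.590295
as a percentage: 0.590295 * 100 = 59.03%

Space savings = 1 - 40045/97741 = 59.03%


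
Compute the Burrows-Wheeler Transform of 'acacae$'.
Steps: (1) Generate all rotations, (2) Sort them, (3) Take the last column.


Rotations (sorted):
  0: $acacae -> last char: e
  1: acacae$ -> last char: $
  2: acae$ac -> last char: c
  3: ae$acac -> last char: c
  4: cacae$a -> last char: a
  5: cae$aca -> last char: a
  6: e$acaca -> last char: a


BWT = e$ccaaa


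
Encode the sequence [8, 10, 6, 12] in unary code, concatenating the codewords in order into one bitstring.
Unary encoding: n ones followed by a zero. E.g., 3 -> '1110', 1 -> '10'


Encode each number as n ones followed by a terminating 0:
  8 -> 111111110 (9 bits)
  10 -> 11111111110 (11 bits)
  6 -> 1111110 (7 bits)
  12 -> 1111111111110 (13 bits)
Total length = 9 + 11 + 7 + 13 = 40 bits.

Unary([8, 10, 6, 12]) = 1111111101111111111011111101111111111110 (40 bits)


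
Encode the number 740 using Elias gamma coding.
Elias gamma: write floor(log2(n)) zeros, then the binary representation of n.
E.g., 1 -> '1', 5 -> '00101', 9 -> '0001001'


num_bits = floor(log2(740)) + 1 = 10
leading_zeros = num_bits - 1 = 9
binary(740) = 1011100100

Elias gamma(740) = '000000000' + '1011100100' = 0000000001011100100 (19 bits)


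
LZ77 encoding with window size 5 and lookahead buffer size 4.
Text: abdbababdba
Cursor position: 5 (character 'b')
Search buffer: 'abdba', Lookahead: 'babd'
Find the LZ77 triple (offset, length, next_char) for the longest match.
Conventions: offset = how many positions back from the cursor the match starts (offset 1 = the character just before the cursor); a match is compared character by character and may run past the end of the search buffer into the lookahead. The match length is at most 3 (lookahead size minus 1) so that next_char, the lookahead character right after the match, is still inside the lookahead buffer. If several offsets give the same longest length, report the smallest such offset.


Try each offset into the search buffer:
  offset=1 (pos 4, char 'a'): match length 0
  offset=2 (pos 3, char 'b'): match length 3
  offset=3 (pos 2, char 'd'): match length 0
  offset=4 (pos 1, char 'b'): match length 1
  offset=5 (pos 0, char 'a'): match length 0
Longest match has length 3 at offset 2.
next_char = character at position 5 + 3 = 8 -> 'd'

Best match: offset=2, length=3 (matching 'bab' starting at position 3)
LZ77 triple: (2, 3, 'd')


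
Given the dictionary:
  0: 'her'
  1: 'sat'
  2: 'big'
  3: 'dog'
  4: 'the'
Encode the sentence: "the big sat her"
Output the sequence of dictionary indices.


Look up each word in the dictionary:
  'the' -> 4
  'big' -> 2
  'sat' -> 1
  'her' -> 0

Encoded: [4, 2, 1, 0]


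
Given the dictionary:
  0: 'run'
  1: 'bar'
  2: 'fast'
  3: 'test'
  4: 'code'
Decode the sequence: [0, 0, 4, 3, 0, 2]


Look up each index in the dictionary:
  0 -> 'run'
  0 -> 'run'
  4 -> 'code'
  3 -> 'test'
  0 -> 'run'
  2 -> 'fast'

Decoded: "run run code test run fast"


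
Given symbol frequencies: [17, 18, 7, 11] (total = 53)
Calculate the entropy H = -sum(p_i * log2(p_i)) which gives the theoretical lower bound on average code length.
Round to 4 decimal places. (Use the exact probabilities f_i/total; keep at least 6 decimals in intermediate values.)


Per-symbol terms -p_i * log2(p_i) with p_i = f_i/53:
  p = 17/53 = 0.320755: log2(p) = -1.640458, -p*log2(p) = 0.526185
  p = 18/53 = 0.339623: log2(p) = -1.557995, -p*log2(p) = 0.529131
  p = 7/53 = 0.132075: log2(p) = -2.920566, -p*log2(p) = 0.385735
  p = 11/53 = 0.207547: log2(p) = -2.268489, -p*log2(p) = 0.470818
H = 0.526185 + 0.529131 + 0.385735 + 0.470818 = 1.911869

H = 1.9119 bits/symbol


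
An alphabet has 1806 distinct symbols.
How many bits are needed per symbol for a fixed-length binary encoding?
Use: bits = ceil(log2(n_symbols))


log2(1806) = 10.8186
Bracket: 2^10 = 1024 < 1806 <= 2^11 = 2048
So ceil(log2(1806)) = 11

bits = ceil(log2(1806)) = ceil(10.8186) = 11 bits


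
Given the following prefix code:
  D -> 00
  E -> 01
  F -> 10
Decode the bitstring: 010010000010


Decoding step by step:
Bits 01 -> E
Bits 00 -> D
Bits 10 -> F
Bits 00 -> D
Bits 00 -> D
Bits 10 -> F


Decoded message: EDFDDF


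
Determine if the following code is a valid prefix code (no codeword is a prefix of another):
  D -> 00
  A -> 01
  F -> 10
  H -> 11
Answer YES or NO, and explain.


Checking each pair (does one codeword prefix another?):
  D='00' vs A='01': no prefix
  D='00' vs F='10': no prefix
  D='00' vs H='11': no prefix
  A='01' vs D='00': no prefix
  A='01' vs F='10': no prefix
  A='01' vs H='11': no prefix
  F='10' vs D='00': no prefix
  F='10' vs A='01': no prefix
  F='10' vs H='11': no prefix
  H='11' vs D='00': no prefix
  H='11' vs A='01': no prefix
  H='11' vs F='10': no prefix
No violation found over all pairs.

YES -- this is a valid prefix code. No codeword is a prefix of any other codeword.


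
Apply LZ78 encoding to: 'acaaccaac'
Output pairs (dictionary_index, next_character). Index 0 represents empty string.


LZ78 encoding steps:
Dictionary: {0: ''}
Step 1: w='' (idx 0), next='a' -> output (0, 'a'), add 'a' as idx 1
Step 2: w='' (idx 0), next='c' -> output (0, 'c'), add 'c' as idx 2
Step 3: w='a' (idx 1), next='a' -> output (1, 'a'), add 'aa' as idx 3
Step 4: w='c' (idx 2), next='c' -> output (2, 'c'), add 'cc' as idx 4
Step 5: w='aa' (idx 3), next='c' -> output (3, 'c'), add 'aac' as idx 5


Encoded: [(0, 'a'), (0, 'c'), (1, 'a'), (2, 'c'), (3, 'c')]


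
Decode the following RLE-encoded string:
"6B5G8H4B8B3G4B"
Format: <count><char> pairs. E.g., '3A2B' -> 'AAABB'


Expanding each <count><char> pair:
  6B -> 'BBBBBB'
  5G -> 'GGGGG'
  8H -> 'HHHHHHHH'
  4B -> 'BBBB'
  8B -> 'BBBBBBBB'
  3G -> 'GGG'
  4B -> 'BBBB'

Decoded = BBBBBBGGGGGHHHHHHHHBBBBBBBBBBBBGGGBBBB


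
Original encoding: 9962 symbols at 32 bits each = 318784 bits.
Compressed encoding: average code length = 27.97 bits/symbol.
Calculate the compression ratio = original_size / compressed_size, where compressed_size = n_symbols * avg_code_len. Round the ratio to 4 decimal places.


original_size = n_symbols * orig_bits = 9962 * 32 = 318784 bits
compressed_size = n_symbols * avg_code_len = 9962 * 27.97 = 278637.14 bits
ratio = original_size / compressed_size = 318784 / 278637.14 = 1.1441

Compression ratio = 1.1441


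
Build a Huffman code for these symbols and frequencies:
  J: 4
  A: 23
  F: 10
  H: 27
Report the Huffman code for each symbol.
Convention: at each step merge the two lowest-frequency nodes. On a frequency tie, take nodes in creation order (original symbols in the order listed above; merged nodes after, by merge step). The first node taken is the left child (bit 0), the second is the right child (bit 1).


Huffman tree construction:
Step 1: Merge J(4) + F(10) = 14
Step 2: Merge (J+F)(14) + A(23) = 37
Step 3: Merge H(27) + ((J+F)+A)(37) = 64
Read each symbol's code off the tree from the root (left child = 0, right child = 1).

Codes:
  J: 100 (length 3)
  A: 11 (length 2)
  F: 101 (length 3)
  H: 0 (length 1)
Average code length: 115/64 = 1.7969 bits/symbol


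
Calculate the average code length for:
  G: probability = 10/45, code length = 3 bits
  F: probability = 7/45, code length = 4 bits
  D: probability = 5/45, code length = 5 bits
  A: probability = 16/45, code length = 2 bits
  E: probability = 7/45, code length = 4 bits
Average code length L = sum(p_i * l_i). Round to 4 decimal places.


Weighted contributions p_i * l_i:
  G: (10/45) * 3 = 30/45
  F: (7/45) * 4 = 28/45
  D: (5/45) * 5 = 25/45
  A: (16/45) * 2 = 32/45
  E: (7/45) * 4 = 28/45
Sum = (30 + 28 + 25 + 32 + 28)/45 = 143/45

L = 143/45 = 3.1778 bits/symbol


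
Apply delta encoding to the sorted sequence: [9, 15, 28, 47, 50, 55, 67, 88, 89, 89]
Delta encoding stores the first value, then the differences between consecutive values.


First value: 9
Deltas:
  15 - 9 = 6
  28 - 15 = 13
  47 - 28 = 19
  50 - 47 = 3
  55 - 50 = 5
  67 - 55 = 12
  88 - 67 = 21
  89 - 88 = 1
  89 - 89 = 0


Delta encoded: [9, 6, 13, 19, 3, 5, 12, 21, 1, 0]


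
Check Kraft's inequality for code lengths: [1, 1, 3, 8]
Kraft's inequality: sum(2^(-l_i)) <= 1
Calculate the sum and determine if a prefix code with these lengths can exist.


Sum = 2^(-1) + 2^(-1) + 2^(-3) + 2^(-8)
    = 0.5 + 0.5 + 0.125 + 0.00390625
    = 289/256 = 1.12890625
Since 1.12890625 > 1, Kraft's inequality is NOT satisfied.
A prefix code with these lengths CANNOT exist.

Kraft sum = 1.12890625. Not satisfied.


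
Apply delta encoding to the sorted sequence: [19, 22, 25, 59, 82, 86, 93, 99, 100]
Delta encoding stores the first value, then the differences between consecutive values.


First value: 19
Deltas:
  22 - 19 = 3
  25 - 22 = 3
  59 - 25 = 34
  82 - 59 = 23
  86 - 82 = 4
  93 - 86 = 7
  99 - 93 = 6
  100 - 99 = 1


Delta encoded: [19, 3, 3, 34, 23, 4, 7, 6, 1]


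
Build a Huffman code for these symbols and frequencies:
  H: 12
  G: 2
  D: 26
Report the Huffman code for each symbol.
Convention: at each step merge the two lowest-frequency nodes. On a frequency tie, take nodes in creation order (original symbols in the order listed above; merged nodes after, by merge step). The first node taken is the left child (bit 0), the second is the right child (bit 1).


Huffman tree construction:
Step 1: Merge G(2) + H(12) = 14
Step 2: Merge (G+H)(14) + D(26) = 40
Read each symbol's code off the tree from the root (left child = 0, right child = 1).

Codes:
  H: 01 (length 2)
  G: 00 (length 2)
  D: 1 (length 1)
Average code length: 54/40 = 1.3500 bits/symbol


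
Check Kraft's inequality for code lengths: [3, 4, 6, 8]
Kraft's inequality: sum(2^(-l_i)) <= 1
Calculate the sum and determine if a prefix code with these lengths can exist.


Sum = 2^(-3) + 2^(-4) + 2^(-6) + 2^(-8)
    = 0.125 + 0.0625 + 0.015625 + 0.00390625
    = 53/256 = 0.20703125
Since 0.20703125 <= 1, Kraft's inequality IS satisfied.
A prefix code with these lengths CAN exist.

Kraft sum = 0.20703125. Satisfied.


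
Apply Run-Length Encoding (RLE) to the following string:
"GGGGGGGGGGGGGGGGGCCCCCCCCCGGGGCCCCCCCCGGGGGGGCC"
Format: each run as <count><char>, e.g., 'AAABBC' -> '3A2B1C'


Scanning runs left to right:
  i=0: run of 'G' x 17 -> '17G'
  i=17: run of 'C' x 9 -> '9C'
  i=26: run of 'G' x 4 -> '4G'
  i=30: run of 'C' x 8 -> '8C'
  i=38: run of 'G' x 7 -> '7G'
  i=45: run of 'C' x 2 -> '2C'

RLE = 17G9C4G8C7G2C


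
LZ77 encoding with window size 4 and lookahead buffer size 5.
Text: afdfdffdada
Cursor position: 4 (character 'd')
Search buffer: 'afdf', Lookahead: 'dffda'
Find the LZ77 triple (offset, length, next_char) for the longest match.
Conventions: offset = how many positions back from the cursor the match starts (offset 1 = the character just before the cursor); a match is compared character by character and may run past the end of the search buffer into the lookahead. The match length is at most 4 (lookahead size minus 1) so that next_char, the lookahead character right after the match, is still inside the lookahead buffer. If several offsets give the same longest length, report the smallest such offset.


Try each offset into the search buffer:
  offset=1 (pos 3, char 'f'): match length 0
  offset=2 (pos 2, char 'd'): match length 2
  offset=3 (pos 1, char 'f'): match length 0
  offset=4 (pos 0, char 'a'): match length 0
Longest match has length 2 at offset 2.
next_char = character at position 4 + 2 = 6 -> 'f'

Best match: offset=2, length=2 (matching 'df' starting at position 2)
LZ77 triple: (2, 2, 'f')


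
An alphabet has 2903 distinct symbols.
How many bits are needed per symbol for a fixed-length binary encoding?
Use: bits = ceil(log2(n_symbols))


log2(2903) = 11.5033
Bracket: 2^11 = 2048 < 2903 <= 2^12 = 4096
So ceil(log2(2903)) = 12

bits = ceil(log2(2903)) = ceil(11.5033) = 12 bits


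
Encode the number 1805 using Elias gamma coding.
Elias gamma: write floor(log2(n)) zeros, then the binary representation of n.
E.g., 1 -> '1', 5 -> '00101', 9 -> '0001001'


num_bits = floor(log2(1805)) + 1 = 11
leading_zeros = num_bits - 1 = 10
binary(1805) = 11100001101

Elias gamma(1805) = '0000000000' + '11100001101' = 000000000011100001101 (21 bits)


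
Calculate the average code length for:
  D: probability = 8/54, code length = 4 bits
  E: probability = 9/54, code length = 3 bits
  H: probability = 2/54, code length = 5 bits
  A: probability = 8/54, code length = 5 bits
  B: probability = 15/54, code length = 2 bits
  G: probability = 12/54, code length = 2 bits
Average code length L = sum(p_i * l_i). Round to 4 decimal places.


Weighted contributions p_i * l_i:
  D: (8/54) * 4 = 32/54
  E: (9/54) * 3 = 27/54
  H: (2/54) * 5 = 10/54
  A: (8/54) * 5 = 40/54
  B: (15/54) * 2 = 30/54
  G: (12/54) * 2 = 24/54
Sum = (32 + 27 + 10 + 40 + 30 + 24)/54 = 163/54

L = 163/54 = 3.0185 bits/symbol


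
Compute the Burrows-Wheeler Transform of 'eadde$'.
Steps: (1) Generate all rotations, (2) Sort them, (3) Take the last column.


Rotations (sorted):
  0: $eadde -> last char: e
  1: adde$e -> last char: e
  2: dde$ea -> last char: a
  3: de$ead -> last char: d
  4: e$eadd -> last char: d
  5: eadde$ -> last char: $


BWT = eeadd$


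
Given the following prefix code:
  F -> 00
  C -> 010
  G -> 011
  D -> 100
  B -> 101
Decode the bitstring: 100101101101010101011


Decoding step by step:
Bits 100 -> D
Bits 101 -> B
Bits 101 -> B
Bits 101 -> B
Bits 010 -> C
Bits 101 -> B
Bits 011 -> G


Decoded message: DBBBCBG


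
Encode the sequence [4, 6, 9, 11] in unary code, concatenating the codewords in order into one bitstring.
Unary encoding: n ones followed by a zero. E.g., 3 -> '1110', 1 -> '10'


Encode each number as n ones followed by a terminating 0:
  4 -> 11110 (5 bits)
  6 -> 1111110 (7 bits)
  9 -> 1111111110 (10 bits)
  11 -> 111111111110 (12 bits)
Total length = 5 + 7 + 10 + 12 = 34 bits.

Unary([4, 6, 9, 11]) = 1111011111101111111110111111111110 (34 bits)


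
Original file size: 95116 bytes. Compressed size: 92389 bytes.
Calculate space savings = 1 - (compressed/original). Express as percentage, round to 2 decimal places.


ratio = compressed/original = 92389/95116 = 0.97133
savings = 1 - ratio = 1 - 0.97133 = 0.02867
as a percentage: 0.02867 * 100 = 2.87%

Space savings = 1 - 92389/95116 = 2.87%


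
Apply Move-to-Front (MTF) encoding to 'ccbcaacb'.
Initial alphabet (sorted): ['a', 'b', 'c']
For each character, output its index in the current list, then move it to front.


MTF encoding:
'c': index 2 in ['a', 'b', 'c'] -> ['c', 'a', 'b']
'c': index 0 in ['c', 'a', 'b'] -> ['c', 'a', 'b']
'b': index 2 in ['c', 'a', 'b'] -> ['b', 'c', 'a']
'c': index 1 in ['b', 'c', 'a'] -> ['c', 'b', 'a']
'a': index 2 in ['c', 'b', 'a'] -> ['a', 'c', 'b']
'a': index 0 in ['a', 'c', 'b'] -> ['a', 'c', 'b']
'c': index 1 in ['a', 'c', 'b'] -> ['c', 'a', 'b']
'b': index 2 in ['c', 'a', 'b'] -> ['b', 'c', 'a']


Output: [2, 0, 2, 1, 2, 0, 1, 2]


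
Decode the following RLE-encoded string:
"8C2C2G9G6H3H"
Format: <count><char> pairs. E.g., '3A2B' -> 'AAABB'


Expanding each <count><char> pair:
  8C -> 'CCCCCCCC'
  2C -> 'CC'
  2G -> 'GG'
  9G -> 'GGGGGGGGG'
  6H -> 'HHHHHH'
  3H -> 'HHH'

Decoded = CCCCCCCCCCGGGGGGGGGGGHHHHHHHHH


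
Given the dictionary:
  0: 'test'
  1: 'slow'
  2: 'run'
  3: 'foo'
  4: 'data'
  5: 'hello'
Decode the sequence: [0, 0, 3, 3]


Look up each index in the dictionary:
  0 -> 'test'
  0 -> 'test'
  3 -> 'foo'
  3 -> 'foo'

Decoded: "test test foo foo"


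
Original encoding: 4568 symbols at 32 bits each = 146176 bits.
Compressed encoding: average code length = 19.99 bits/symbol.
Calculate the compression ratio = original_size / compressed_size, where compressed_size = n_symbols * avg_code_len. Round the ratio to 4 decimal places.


original_size = n_symbols * orig_bits = 4568 * 32 = 146176 bits
compressed_size = n_symbols * avg_code_len = 4568 * 19.99 = 91314.32 bits
ratio = original_size / compressed_size = 146176 / 91314.32 = 1.6008

Compression ratio = 1.6008


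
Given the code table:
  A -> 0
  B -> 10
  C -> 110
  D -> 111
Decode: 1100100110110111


Decoding:
110 -> C
0 -> A
10 -> B
0 -> A
110 -> C
110 -> C
111 -> D


Result: CABACCD


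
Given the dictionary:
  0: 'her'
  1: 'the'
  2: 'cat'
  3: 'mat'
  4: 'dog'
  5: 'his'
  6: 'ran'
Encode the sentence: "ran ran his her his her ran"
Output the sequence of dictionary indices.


Look up each word in the dictionary:
  'ran' -> 6
  'ran' -> 6
  'his' -> 5
  'her' -> 0
  'his' -> 5
  'her' -> 0
  'ran' -> 6

Encoded: [6, 6, 5, 0, 5, 0, 6]


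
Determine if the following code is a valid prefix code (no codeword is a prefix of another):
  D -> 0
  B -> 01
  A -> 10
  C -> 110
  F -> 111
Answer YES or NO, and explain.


Checking each pair (does one codeword prefix another?):
  D='0' vs B='01': prefix -- VIOLATION

NO -- this is NOT a valid prefix code. D (0) is a prefix of B (01).


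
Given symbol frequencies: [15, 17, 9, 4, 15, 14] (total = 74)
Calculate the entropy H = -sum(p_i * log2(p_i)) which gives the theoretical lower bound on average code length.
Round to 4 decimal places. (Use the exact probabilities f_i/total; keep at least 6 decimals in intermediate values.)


Per-symbol terms -p_i * log2(p_i) with p_i = f_i/74:
  p = 15/74 = 0.202703: log2(p) = -2.302563, -p*log2(p) = 0.466736
  p = 17/74 = 0.229730: log2(p) = -2.121991, -p*log2(p) = 0.487484
  p = 9/74 = 0.121622: log2(p) = -3.039528, -p*log2(p) = 0.369672
  p = 4/74 = 0.054054: log2(p) = -4.209453, -p*log2(p) = 0.227538
  p = 15/74 = 0.202703: log2(p) = -2.302563, -p*log2(p) = 0.466736
  p = 14/74 = 0.189189: log2(p) = -2.402098, -p*log2(p) = 0.454451
H = 0.466736 + 0.487484 + 0.369672 + 0.227538 + 0.466736 + 0.454451 = 2.472617

H = 2.4726 bits/symbol


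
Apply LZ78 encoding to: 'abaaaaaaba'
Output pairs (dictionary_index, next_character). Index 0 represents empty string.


LZ78 encoding steps:
Dictionary: {0: ''}
Step 1: w='' (idx 0), next='a' -> output (0, 'a'), add 'a' as idx 1
Step 2: w='' (idx 0), next='b' -> output (0, 'b'), add 'b' as idx 2
Step 3: w='a' (idx 1), next='a' -> output (1, 'a'), add 'aa' as idx 3
Step 4: w='aa' (idx 3), next='a' -> output (3, 'a'), add 'aaa' as idx 4
Step 5: w='a' (idx 1), next='b' -> output (1, 'b'), add 'ab' as idx 5
Step 6: w='a' (idx 1), end of input -> output (1, '')


Encoded: [(0, 'a'), (0, 'b'), (1, 'a'), (3, 'a'), (1, 'b'), (1, '')]


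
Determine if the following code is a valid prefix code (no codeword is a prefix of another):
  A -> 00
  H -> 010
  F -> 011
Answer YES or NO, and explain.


Checking each pair (does one codeword prefix another?):
  A='00' vs H='010': no prefix
  A='00' vs F='011': no prefix
  H='010' vs A='00': no prefix
  H='010' vs F='011': no prefix
  F='011' vs A='00': no prefix
  F='011' vs H='010': no prefix
No violation found over all pairs.

YES -- this is a valid prefix code. No codeword is a prefix of any other codeword.


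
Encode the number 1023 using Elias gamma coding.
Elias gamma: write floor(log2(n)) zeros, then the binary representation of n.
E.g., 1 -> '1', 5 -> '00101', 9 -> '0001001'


num_bits = floor(log2(1023)) + 1 = 10
leading_zeros = num_bits - 1 = 9
binary(1023) = 1111111111

Elias gamma(1023) = '000000000' + '1111111111' = 0000000001111111111 (19 bits)


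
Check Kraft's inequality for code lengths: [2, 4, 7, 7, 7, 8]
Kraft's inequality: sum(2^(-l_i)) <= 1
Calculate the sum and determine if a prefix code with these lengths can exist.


Sum = 2^(-2) + 2^(-4) + 2^(-7) + 2^(-7) + 2^(-7) + 2^(-8)
    = 0.25 + 0.0625 + 0.0078125 + 0.0078125 + 0.0078125 + 0.00390625
    = 87/256 = 0.33984375
Since 0.33984375 <= 1, Kraft's inequality IS satisfied.
A prefix code with these lengths CAN exist.

Kraft sum = 0.33984375. Satisfied.


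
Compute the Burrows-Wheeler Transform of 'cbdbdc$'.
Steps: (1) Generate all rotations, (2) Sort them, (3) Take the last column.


Rotations (sorted):
  0: $cbdbdc -> last char: c
  1: bdbdc$c -> last char: c
  2: bdc$cbd -> last char: d
  3: c$cbdbd -> last char: d
  4: cbdbdc$ -> last char: $
  5: dbdc$cb -> last char: b
  6: dc$cbdb -> last char: b


BWT = ccdd$bb


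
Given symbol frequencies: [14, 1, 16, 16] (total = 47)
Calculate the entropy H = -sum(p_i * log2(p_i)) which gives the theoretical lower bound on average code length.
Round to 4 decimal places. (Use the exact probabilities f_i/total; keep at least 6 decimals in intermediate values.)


Per-symbol terms -p_i * log2(p_i) with p_i = f_i/47:
  p = 14/47 = 0.297872: log2(p) = -1.747234, -p*log2(p) = 0.520453
  p = 1/47 = 0.021277: log2(p) = -5.554589, -p*log2(p) = 0.118183
  p = 16/47 = 0.340426: log2(p) = -1.554589, -p*log2(p) = 0.529222
  p = 16/47 = 0.340426: log2(p) = -1.554589, -p*log2(p) = 0.529222
H = 0.520453 + 0.118183 + 0.529222 + 0.529222 = 1.697080

H = 1.6971 bits/symbol


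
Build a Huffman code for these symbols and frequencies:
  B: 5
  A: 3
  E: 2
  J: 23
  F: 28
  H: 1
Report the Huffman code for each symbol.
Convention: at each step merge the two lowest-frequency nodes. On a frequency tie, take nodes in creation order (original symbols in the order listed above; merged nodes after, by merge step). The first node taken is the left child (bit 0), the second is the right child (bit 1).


Huffman tree construction:
Step 1: Merge H(1) + E(2) = 3
Step 2: Merge A(3) + (H+E)(3) = 6
Step 3: Merge B(5) + (A+(H+E))(6) = 11
Step 4: Merge (B+(A+(H+E)))(11) + J(23) = 34
Step 5: Merge F(28) + ((B+(A+(H+E)))+J)(34) = 62
Read each symbol's code off the tree from the root (left child = 0, right child = 1).

Codes:
  B: 100 (length 3)
  A: 1010 (length 4)
  E: 10111 (length 5)
  J: 11 (length 2)
  F: 0 (length 1)
  H: 10110 (length 5)
Average code length: 116/62 = 1.8710 bits/symbol


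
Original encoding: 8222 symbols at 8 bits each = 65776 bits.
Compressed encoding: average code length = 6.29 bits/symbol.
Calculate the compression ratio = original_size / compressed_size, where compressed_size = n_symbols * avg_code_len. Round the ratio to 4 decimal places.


original_size = n_symbols * orig_bits = 8222 * 8 = 65776 bits
compressed_size = n_symbols * avg_code_len = 8222 * 6.29 = 51716.38 bits
ratio = original_size / compressed_size = 65776 / 51716.38 = 1.2719

Compression ratio = 1.2719


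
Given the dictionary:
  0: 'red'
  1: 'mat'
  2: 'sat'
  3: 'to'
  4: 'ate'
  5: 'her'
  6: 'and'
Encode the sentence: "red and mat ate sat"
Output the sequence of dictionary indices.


Look up each word in the dictionary:
  'red' -> 0
  'and' -> 6
  'mat' -> 1
  'ate' -> 4
  'sat' -> 2

Encoded: [0, 6, 1, 4, 2]


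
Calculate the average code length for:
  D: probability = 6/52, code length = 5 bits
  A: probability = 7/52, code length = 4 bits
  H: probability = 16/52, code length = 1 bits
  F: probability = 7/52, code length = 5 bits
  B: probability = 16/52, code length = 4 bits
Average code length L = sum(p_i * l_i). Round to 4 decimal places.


Weighted contributions p_i * l_i:
  D: (6/52) * 5 = 30/52
  A: (7/52) * 4 = 28/52
  H: (16/52) * 1 = 16/52
  F: (7/52) * 5 = 35/52
  B: (16/52) * 4 = 64/52
Sum = (30 + 28 + 16 + 35 + 64)/52 = 173/52

L = 173/52 = 3.3269 bits/symbol


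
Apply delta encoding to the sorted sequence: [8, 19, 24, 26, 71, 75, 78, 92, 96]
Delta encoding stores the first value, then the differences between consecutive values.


First value: 8
Deltas:
  19 - 8 = 11
  24 - 19 = 5
  26 - 24 = 2
  71 - 26 = 45
  75 - 71 = 4
  78 - 75 = 3
  92 - 78 = 14
  96 - 92 = 4


Delta encoded: [8, 11, 5, 2, 45, 4, 3, 14, 4]


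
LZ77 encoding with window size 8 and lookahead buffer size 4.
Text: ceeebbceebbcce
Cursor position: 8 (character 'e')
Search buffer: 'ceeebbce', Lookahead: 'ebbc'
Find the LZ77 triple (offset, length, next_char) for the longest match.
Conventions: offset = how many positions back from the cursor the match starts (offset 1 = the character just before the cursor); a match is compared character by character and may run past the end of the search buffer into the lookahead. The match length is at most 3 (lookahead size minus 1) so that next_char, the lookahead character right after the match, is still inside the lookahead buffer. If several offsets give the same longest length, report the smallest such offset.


Try each offset into the search buffer:
  offset=1 (pos 7, char 'e'): match length 1
  offset=2 (pos 6, char 'c'): match length 0
  offset=3 (pos 5, char 'b'): match length 0
  offset=4 (pos 4, char 'b'): match length 0
  offset=5 (pos 3, char 'e'): match length 3
  offset=6 (pos 2, char 'e'): match length 1
  offset=7 (pos 1, char 'e'): match length 1
  offset=8 (pos 0, char 'c'): match length 0
Longest match has length 3 at offset 5.
next_char = character at position 8 + 3 = 11 -> 'c'

Best match: offset=5, length=3 (matching 'ebb' starting at position 3)
LZ77 triple: (5, 3, 'c')


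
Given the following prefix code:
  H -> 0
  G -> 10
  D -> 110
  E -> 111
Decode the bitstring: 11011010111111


Decoding step by step:
Bits 110 -> D
Bits 110 -> D
Bits 10 -> G
Bits 111 -> E
Bits 111 -> E


Decoded message: DDGEE


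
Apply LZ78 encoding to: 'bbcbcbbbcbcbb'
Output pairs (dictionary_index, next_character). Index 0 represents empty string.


LZ78 encoding steps:
Dictionary: {0: ''}
Step 1: w='' (idx 0), next='b' -> output (0, 'b'), add 'b' as idx 1
Step 2: w='b' (idx 1), next='c' -> output (1, 'c'), add 'bc' as idx 2
Step 3: w='bc' (idx 2), next='b' -> output (2, 'b'), add 'bcb' as idx 3
Step 4: w='b' (idx 1), next='b' -> output (1, 'b'), add 'bb' as idx 4
Step 5: w='' (idx 0), next='c' -> output (0, 'c'), add 'c' as idx 5
Step 6: w='bcb' (idx 3), next='b' -> output (3, 'b'), add 'bcbb' as idx 6


Encoded: [(0, 'b'), (1, 'c'), (2, 'b'), (1, 'b'), (0, 'c'), (3, 'b')]


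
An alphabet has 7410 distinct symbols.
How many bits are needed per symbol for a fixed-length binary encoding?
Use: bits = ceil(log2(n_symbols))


log2(7410) = 12.8553
Bracket: 2^12 = 4096 < 7410 <= 2^13 = 8192
So ceil(log2(7410)) = 13

bits = ceil(log2(7410)) = ceil(12.8553) = 13 bits


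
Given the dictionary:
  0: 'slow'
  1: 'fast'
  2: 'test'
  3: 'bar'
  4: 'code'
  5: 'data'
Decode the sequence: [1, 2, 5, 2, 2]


Look up each index in the dictionary:
  1 -> 'fast'
  2 -> 'test'
  5 -> 'data'
  2 -> 'test'
  2 -> 'test'

Decoded: "fast test data test test"


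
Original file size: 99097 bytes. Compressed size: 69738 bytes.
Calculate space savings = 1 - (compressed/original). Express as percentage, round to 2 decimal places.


ratio = compressed/original = 69738/99097 = 0.703735
savings = 1 - ratio = 1 - 0.703735 = 0.296265
as a percentage: 0.296265 * 100 = 29.63%

Space savings = 1 - 69738/99097 = 29.63%


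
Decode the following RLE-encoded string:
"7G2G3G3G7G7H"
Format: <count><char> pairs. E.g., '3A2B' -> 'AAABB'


Expanding each <count><char> pair:
  7G -> 'GGGGGGG'
  2G -> 'GG'
  3G -> 'GGG'
  3G -> 'GGG'
  7G -> 'GGGGGGG'
  7H -> 'HHHHHHH'

Decoded = GGGGGGGGGGGGGGGGGGGGGGHHHHHHH


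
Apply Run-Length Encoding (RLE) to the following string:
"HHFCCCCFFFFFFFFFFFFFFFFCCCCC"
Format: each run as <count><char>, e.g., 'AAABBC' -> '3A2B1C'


Scanning runs left to right:
  i=0: run of 'H' x 2 -> '2H'
  i=2: run of 'F' x 1 -> '1F'
  i=3: run of 'C' x 4 -> '4C'
  i=7: run of 'F' x 16 -> '16F'
  i=23: run of 'C' x 5 -> '5C'

RLE = 2H1F4C16F5C


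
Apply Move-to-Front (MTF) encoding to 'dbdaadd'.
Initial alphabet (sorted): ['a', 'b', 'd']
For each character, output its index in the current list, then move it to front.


MTF encoding:
'd': index 2 in ['a', 'b', 'd'] -> ['d', 'a', 'b']
'b': index 2 in ['d', 'a', 'b'] -> ['b', 'd', 'a']
'd': index 1 in ['b', 'd', 'a'] -> ['d', 'b', 'a']
'a': index 2 in ['d', 'b', 'a'] -> ['a', 'd', 'b']
'a': index 0 in ['a', 'd', 'b'] -> ['a', 'd', 'b']
'd': index 1 in ['a', 'd', 'b'] -> ['d', 'a', 'b']
'd': index 0 in ['d', 'a', 'b'] -> ['d', 'a', 'b']


Output: [2, 2, 1, 2, 0, 1, 0]


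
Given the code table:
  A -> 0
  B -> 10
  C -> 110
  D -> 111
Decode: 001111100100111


Decoding:
0 -> A
0 -> A
111 -> D
110 -> C
0 -> A
10 -> B
0 -> A
111 -> D


Result: AADCABAD


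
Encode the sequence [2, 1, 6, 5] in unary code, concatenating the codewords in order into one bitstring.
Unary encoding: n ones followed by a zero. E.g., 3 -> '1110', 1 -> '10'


Encode each number as n ones followed by a terminating 0:
  2 -> 110 (3 bits)
  1 -> 10 (2 bits)
  6 -> 1111110 (7 bits)
  5 -> 111110 (6 bits)
Total length = 3 + 2 + 7 + 6 = 18 bits.

Unary([2, 1, 6, 5]) = 110101111110111110 (18 bits)


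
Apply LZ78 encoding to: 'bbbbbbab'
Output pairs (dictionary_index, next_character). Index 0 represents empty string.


LZ78 encoding steps:
Dictionary: {0: ''}
Step 1: w='' (idx 0), next='b' -> output (0, 'b'), add 'b' as idx 1
Step 2: w='b' (idx 1), next='b' -> output (1, 'b'), add 'bb' as idx 2
Step 3: w='bb' (idx 2), next='b' -> output (2, 'b'), add 'bbb' as idx 3
Step 4: w='' (idx 0), next='a' -> output (0, 'a'), add 'a' as idx 4
Step 5: w='b' (idx 1), end of input -> output (1, '')


Encoded: [(0, 'b'), (1, 'b'), (2, 'b'), (0, 'a'), (1, '')]


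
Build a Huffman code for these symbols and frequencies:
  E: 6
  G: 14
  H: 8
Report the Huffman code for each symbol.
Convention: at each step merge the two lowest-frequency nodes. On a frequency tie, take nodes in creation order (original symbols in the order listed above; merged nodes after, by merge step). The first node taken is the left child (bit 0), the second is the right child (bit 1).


Huffman tree construction:
Step 1: Merge E(6) + H(8) = 14
Step 2: Merge G(14) + (E+H)(14) = 28
Read each symbol's code off the tree from the root (left child = 0, right child = 1).

Codes:
  E: 10 (length 2)
  G: 0 (length 1)
  H: 11 (length 2)
Average code length: 42/28 = 1.5000 bits/symbol


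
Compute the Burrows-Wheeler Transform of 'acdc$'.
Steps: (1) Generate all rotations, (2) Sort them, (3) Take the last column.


Rotations (sorted):
  0: $acdc -> last char: c
  1: acdc$ -> last char: $
  2: c$acd -> last char: d
  3: cdc$a -> last char: a
  4: dc$ac -> last char: c


BWT = c$dac


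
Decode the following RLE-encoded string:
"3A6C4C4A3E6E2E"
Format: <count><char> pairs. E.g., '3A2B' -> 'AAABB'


Expanding each <count><char> pair:
  3A -> 'AAA'
  6C -> 'CCCCCC'
  4C -> 'CCCC'
  4A -> 'AAAA'
  3E -> 'EEE'
  6E -> 'EEEEEE'
  2E -> 'EE'

Decoded = AAACCCCCCCCCCAAAAEEEEEEEEEEE


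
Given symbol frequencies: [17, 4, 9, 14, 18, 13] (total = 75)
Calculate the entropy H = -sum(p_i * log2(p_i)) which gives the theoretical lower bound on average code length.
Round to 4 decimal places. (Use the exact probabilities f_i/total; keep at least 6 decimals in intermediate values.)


Per-symbol terms -p_i * log2(p_i) with p_i = f_i/75:
  p = 17/75 = 0.226667: log2(p) = -2.141356, -p*log2(p) = 0.485374
  p = 4/75 = 0.053333: log2(p) = -4.228819, -p*log2(p) = 0.225537
  p = 9/75 = 0.120000: log2(p) = -3.058894, -p*log2(p) = 0.367067
  p = 14/75 = 0.186667: log2(p) = -2.421464, -p*log2(p) = 0.452007
  p = 18/75 = 0.240000: log2(p) = -2.058894, -p*log2(p) = 0.494134
  p = 13/75 = 0.173333: log2(p) = -2.528379, -p*log2(p) = 0.438252
H = 0.485374 + 0.225537 + 0.367067 + 0.452007 + 0.494134 + 0.438252 = 2.462371

H = 2.4624 bits/symbol


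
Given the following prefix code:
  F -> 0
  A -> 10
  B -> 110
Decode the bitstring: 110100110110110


Decoding step by step:
Bits 110 -> B
Bits 10 -> A
Bits 0 -> F
Bits 110 -> B
Bits 110 -> B
Bits 110 -> B


Decoded message: BAFBBB


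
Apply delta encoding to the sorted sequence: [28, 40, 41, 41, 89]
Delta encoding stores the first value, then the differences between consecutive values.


First value: 28
Deltas:
  40 - 28 = 12
  41 - 40 = 1
  41 - 41 = 0
  89 - 41 = 48


Delta encoded: [28, 12, 1, 0, 48]


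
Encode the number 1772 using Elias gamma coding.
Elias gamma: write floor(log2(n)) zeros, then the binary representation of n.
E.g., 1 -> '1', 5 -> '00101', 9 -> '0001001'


num_bits = floor(log2(1772)) + 1 = 11
leading_zeros = num_bits - 1 = 10
binary(1772) = 11011101100

Elias gamma(1772) = '0000000000' + '11011101100' = 000000000011011101100 (21 bits)


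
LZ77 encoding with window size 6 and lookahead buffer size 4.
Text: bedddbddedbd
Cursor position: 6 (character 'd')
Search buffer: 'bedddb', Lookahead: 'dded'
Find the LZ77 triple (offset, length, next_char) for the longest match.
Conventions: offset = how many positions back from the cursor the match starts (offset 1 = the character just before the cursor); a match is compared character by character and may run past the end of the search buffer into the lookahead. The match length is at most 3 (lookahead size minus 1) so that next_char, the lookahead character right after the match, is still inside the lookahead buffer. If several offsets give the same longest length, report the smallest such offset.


Try each offset into the search buffer:
  offset=1 (pos 5, char 'b'): match length 0
  offset=2 (pos 4, char 'd'): match length 1
  offset=3 (pos 3, char 'd'): match length 2
  offset=4 (pos 2, char 'd'): match length 2
  offset=5 (pos 1, char 'e'): match length 0
  offset=6 (pos 0, char 'b'): match length 0
Longest match has length 2, found at offsets 3, 4; take the smallest, offset 3.
next_char = character at position 6 + 2 = 8 -> 'e'

Best match: offset=3, length=2 (matching 'dd' starting at position 3)
LZ77 triple: (3, 2, 'e')


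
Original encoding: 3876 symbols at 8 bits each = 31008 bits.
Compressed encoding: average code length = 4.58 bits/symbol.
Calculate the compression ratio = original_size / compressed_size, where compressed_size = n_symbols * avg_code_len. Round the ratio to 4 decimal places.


original_size = n_symbols * orig_bits = 3876 * 8 = 31008 bits
compressed_size = n_symbols * avg_code_len = 3876 * 4.58 = 17752.08 bits
ratio = original_size / compressed_size = 31008 / 17752.08 = 1.7467

Compression ratio = 1.7467


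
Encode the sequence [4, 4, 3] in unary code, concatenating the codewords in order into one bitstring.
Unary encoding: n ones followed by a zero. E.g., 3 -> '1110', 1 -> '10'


Encode each number as n ones followed by a terminating 0:
  4 -> 11110 (5 bits)
  4 -> 11110 (5 bits)
  3 -> 1110 (4 bits)
Total length = 5 + 5 + 4 = 14 bits.

Unary([4, 4, 3]) = 11110111101110 (14 bits)


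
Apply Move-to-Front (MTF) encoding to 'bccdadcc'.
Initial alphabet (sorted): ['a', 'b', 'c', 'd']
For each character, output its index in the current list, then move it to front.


MTF encoding:
'b': index 1 in ['a', 'b', 'c', 'd'] -> ['b', 'a', 'c', 'd']
'c': index 2 in ['b', 'a', 'c', 'd'] -> ['c', 'b', 'a', 'd']
'c': index 0 in ['c', 'b', 'a', 'd'] -> ['c', 'b', 'a', 'd']
'd': index 3 in ['c', 'b', 'a', 'd'] -> ['d', 'c', 'b', 'a']
'a': index 3 in ['d', 'c', 'b', 'a'] -> ['a', 'd', 'c', 'b']
'd': index 1 in ['a', 'd', 'c', 'b'] -> ['d', 'a', 'c', 'b']
'c': index 2 in ['d', 'a', 'c', 'b'] -> ['c', 'd', 'a', 'b']
'c': index 0 in ['c', 'd', 'a', 'b'] -> ['c', 'd', 'a', 'b']


Output: [1, 2, 0, 3, 3, 1, 2, 0]


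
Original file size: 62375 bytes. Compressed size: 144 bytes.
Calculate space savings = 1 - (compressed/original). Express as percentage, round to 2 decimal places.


ratio = compressed/original = 144/62375 = 0.002309
savings = 1 - ratio = 1 - 0.002309 = 0.997691
as a percentage: 0.997691 * 100 = 99.77%

Space savings = 1 - 144/62375 = 99.77%


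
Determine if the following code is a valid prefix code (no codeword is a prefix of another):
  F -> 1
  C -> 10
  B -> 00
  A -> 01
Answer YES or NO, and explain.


Checking each pair (does one codeword prefix another?):
  F='1' vs C='10': prefix -- VIOLATION

NO -- this is NOT a valid prefix code. F (1) is a prefix of C (10).


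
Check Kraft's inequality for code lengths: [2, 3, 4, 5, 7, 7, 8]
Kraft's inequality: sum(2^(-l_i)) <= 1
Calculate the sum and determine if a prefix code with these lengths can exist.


Sum = 2^(-2) + 2^(-3) + 2^(-4) + 2^(-5) + 2^(-7) + 2^(-7) + 2^(-8)
    = 0.25 + 0.125 + 0.0625 + 0.03125 + 0.0078125 + 0.0078125 + 0.00390625
    = 125/256 = 0.48828125
Since 0.48828125 <= 1, Kraft's inequality IS satisfied.
A prefix code with these lengths CAN exist.

Kraft sum = 0.48828125. Satisfied.


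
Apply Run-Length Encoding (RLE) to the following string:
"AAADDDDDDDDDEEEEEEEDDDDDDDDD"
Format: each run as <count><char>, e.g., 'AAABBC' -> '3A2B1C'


Scanning runs left to right:
  i=0: run of 'A' x 3 -> '3A'
  i=3: run of 'D' x 9 -> '9D'
  i=12: run of 'E' x 7 -> '7E'
  i=19: run of 'D' x 9 -> '9D'

RLE = 3A9D7E9D


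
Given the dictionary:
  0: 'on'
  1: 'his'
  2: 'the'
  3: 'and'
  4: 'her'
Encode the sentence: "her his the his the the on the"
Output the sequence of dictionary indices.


Look up each word in the dictionary:
  'her' -> 4
  'his' -> 1
  'the' -> 2
  'his' -> 1
  'the' -> 2
  'the' -> 2
  'on' -> 0
  'the' -> 2

Encoded: [4, 1, 2, 1, 2, 2, 0, 2]


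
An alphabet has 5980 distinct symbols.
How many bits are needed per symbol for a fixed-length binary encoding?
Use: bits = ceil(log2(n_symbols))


log2(5980) = 12.5459
Bracket: 2^12 = 4096 < 5980 <= 2^13 = 8192
So ceil(log2(5980)) = 13

bits = ceil(log2(5980)) = ceil(12.5459) = 13 bits


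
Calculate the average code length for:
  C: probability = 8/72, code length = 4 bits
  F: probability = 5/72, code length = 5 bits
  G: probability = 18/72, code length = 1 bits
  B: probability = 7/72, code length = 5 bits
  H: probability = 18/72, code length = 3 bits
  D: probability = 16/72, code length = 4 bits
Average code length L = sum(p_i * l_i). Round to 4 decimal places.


Weighted contributions p_i * l_i:
  C: (8/72) * 4 = 32/72
  F: (5/72) * 5 = 25/72
  G: (18/72) * 1 = 18/72
  B: (7/72) * 5 = 35/72
  H: (18/72) * 3 = 54/72
  D: (16/72) * 4 = 64/72
Sum = (32 + 25 + 18 + 35 + 54 + 64)/72 = 228/72

L = 228/72 = 3.1667 bits/symbol


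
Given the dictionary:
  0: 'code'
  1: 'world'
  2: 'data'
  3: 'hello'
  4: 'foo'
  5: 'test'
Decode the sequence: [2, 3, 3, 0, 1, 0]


Look up each index in the dictionary:
  2 -> 'data'
  3 -> 'hello'
  3 -> 'hello'
  0 -> 'code'
  1 -> 'world'
  0 -> 'code'

Decoded: "data hello hello code world code"


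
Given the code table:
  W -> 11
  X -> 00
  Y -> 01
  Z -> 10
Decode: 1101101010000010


Decoding:
11 -> W
01 -> Y
10 -> Z
10 -> Z
10 -> Z
00 -> X
00 -> X
10 -> Z


Result: WYZZZXXZ


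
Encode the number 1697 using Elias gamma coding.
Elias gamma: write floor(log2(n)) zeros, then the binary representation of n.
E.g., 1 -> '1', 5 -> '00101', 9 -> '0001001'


num_bits = floor(log2(1697)) + 1 = 11
leading_zeros = num_bits - 1 = 10
binary(1697) = 11010100001

Elias gamma(1697) = '0000000000' + '11010100001' = 000000000011010100001 (21 bits)


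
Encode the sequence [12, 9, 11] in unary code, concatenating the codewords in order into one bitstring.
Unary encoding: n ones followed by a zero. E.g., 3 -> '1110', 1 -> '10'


Encode each number as n ones followed by a terminating 0:
  12 -> 1111111111110 (13 bits)
  9 -> 1111111110 (10 bits)
  11 -> 111111111110 (12 bits)
Total length = 13 + 10 + 12 = 35 bits.

Unary([12, 9, 11]) = 11111111111101111111110111111111110 (35 bits)
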